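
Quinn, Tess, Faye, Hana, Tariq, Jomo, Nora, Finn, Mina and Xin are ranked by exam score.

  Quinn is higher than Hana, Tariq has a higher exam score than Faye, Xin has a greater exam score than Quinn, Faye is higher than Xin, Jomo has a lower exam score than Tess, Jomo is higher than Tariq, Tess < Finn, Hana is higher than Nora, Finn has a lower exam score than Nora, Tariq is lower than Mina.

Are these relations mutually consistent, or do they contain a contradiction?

We have Tariq < Jomo stated directly, yet also Jomo < Tess < Finn < Nora < Hana < Quinn < Xin < Faye < Tariq by chaining the others — so Jomo < Tariq. Contradiction.

inconsistent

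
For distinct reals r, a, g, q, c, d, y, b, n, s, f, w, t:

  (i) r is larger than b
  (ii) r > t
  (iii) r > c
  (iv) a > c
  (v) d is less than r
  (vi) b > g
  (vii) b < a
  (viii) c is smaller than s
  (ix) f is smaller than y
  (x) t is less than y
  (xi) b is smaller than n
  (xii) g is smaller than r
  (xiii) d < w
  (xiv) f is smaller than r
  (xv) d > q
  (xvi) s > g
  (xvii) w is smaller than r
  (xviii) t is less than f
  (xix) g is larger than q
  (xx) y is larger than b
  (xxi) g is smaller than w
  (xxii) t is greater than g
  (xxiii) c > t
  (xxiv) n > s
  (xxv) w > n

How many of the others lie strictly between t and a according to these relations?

Chaining upward from t reaches: c, f, s, n, w, r, y.
Chaining downward from a reaches: q, g, b, c.
Strictly between t and a are those in both lists: c — 1 element.

1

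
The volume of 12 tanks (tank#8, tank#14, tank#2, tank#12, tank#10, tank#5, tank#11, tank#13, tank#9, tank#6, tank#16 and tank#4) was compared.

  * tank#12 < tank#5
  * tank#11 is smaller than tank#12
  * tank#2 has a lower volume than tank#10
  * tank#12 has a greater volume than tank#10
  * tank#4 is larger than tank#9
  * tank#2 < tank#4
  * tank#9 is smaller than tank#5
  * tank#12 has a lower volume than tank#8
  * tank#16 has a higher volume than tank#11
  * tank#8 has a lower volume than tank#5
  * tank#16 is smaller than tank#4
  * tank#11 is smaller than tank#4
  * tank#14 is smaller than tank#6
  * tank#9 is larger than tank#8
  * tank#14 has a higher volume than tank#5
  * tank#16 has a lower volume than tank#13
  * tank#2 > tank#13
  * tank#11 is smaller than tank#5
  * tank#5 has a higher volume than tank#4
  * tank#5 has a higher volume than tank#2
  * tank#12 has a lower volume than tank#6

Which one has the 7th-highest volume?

Chaining the given pairs: tank#11 < tank#16 < tank#13 < tank#2 < tank#10 < tank#12 < tank#8 < tank#9 < tank#4 < tank#5 < tank#14 < tank#6.
Counting 7 from the largest end gives tank#12.

tank#12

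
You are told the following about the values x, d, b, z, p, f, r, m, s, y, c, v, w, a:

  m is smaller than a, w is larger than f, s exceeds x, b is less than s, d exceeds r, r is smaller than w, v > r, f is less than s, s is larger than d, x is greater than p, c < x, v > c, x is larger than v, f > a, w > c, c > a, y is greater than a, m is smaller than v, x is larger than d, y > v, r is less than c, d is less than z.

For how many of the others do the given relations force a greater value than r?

8

From r the given relations immediately reach d, c, v, w.
From those, z, x, y, s — 8 in total.
Nothing else is reachable above r; 8 in all.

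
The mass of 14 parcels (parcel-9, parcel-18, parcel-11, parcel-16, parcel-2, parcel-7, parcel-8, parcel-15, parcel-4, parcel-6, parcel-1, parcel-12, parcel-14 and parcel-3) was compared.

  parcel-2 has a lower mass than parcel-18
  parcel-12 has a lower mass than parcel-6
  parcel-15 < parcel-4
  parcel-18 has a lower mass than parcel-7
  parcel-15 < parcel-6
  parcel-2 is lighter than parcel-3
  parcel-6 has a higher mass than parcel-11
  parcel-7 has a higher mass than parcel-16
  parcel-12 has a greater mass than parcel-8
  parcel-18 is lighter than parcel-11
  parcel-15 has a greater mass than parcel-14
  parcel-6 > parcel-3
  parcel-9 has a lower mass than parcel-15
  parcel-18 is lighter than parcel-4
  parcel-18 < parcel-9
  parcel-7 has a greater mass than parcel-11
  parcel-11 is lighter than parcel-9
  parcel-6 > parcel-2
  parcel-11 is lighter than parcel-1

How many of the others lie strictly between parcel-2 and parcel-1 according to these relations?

The relations place parcel-2 below parcel-1. An element lies strictly between them when it is forced above parcel-2 and also forced below parcel-1.
Above parcel-2: {parcel-3, parcel-18, parcel-11, parcel-9, parcel-15, parcel-7, parcel-6, parcel-4}. Below parcel-1: {parcel-18, parcel-11}.
Intersection: {parcel-18, parcel-11} — 2.

2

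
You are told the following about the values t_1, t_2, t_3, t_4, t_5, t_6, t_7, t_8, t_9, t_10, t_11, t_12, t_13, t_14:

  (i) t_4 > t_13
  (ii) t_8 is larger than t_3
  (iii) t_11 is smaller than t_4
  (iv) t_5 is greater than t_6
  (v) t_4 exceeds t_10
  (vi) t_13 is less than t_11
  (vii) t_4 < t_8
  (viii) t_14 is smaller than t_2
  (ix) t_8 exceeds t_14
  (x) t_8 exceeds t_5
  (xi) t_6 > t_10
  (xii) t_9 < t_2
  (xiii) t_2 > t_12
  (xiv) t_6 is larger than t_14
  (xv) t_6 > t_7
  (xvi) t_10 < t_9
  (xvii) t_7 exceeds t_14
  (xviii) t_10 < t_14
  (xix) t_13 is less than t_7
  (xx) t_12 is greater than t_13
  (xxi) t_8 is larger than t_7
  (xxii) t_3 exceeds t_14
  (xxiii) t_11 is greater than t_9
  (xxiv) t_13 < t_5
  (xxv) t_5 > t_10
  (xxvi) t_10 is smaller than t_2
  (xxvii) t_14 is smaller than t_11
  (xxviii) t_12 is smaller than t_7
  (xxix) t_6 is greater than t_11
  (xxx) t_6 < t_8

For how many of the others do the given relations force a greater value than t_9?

The elements the relations force above t_9 are t_11, t_4, t_6, t_5, t_8, t_2 — no chain reaches any other.
That is 6.

6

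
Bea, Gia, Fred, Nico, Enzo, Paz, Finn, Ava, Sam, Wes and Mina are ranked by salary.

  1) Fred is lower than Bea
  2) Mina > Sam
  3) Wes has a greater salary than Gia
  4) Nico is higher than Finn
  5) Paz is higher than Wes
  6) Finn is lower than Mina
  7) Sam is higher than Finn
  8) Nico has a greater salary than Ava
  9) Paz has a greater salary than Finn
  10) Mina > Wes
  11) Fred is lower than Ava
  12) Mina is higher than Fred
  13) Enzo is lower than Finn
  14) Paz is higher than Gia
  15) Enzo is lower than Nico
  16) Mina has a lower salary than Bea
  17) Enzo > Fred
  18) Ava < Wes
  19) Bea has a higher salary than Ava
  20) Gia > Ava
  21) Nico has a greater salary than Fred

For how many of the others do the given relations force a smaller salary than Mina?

The elements the relations force below Mina are Fred, Enzo, Ava, Gia, Finn, Sam, Wes — no chain reaches any other.
That is 7.

7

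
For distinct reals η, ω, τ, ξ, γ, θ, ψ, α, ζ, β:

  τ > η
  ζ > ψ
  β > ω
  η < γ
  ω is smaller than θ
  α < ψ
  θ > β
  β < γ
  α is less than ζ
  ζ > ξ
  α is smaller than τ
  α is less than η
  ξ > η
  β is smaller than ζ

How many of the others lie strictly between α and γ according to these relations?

1

The relations place α below γ. An element lies strictly between them when it is forced above α and also forced below γ.
Above α: {ψ, η, ξ, τ, ζ}. Below γ: {ω, η, β}.
Intersection: {η} — 1.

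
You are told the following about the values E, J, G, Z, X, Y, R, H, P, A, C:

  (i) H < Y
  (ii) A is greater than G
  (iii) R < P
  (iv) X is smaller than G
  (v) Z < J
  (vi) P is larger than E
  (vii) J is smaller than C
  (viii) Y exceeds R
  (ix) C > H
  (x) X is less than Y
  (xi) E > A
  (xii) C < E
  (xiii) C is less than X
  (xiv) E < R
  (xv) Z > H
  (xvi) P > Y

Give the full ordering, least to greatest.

H < Z < J < C < X < G < A < E < R < Y < P

The consecutive links are each given: H < Z; Z < J; J < C; C < X; X < G; G < A; A < E; E < R; R < Y; Y < P.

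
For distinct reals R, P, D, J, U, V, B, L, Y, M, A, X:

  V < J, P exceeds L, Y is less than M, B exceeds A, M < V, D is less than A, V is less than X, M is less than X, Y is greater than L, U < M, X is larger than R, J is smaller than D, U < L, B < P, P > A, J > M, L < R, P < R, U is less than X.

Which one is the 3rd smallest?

Piecing the relations together gives one ordering: U < L < Y < M < V < J < D < A < B < P < R < X.
Counting 3 from the smallest end gives Y.

Y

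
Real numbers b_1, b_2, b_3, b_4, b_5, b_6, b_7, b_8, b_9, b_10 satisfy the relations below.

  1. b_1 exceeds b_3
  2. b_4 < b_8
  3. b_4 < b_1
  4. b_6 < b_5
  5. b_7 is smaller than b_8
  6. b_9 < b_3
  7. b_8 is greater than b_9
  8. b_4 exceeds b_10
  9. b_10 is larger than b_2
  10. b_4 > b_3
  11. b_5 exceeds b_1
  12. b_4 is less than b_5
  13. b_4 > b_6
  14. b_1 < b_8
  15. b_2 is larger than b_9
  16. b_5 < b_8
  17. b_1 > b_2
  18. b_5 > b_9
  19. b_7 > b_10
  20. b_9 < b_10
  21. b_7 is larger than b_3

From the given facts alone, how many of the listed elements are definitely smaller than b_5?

The elements the relations force below b_5 are b_9, b_3, b_2, b_10, b_6, b_4, b_1 — no chain reaches any other.
That is 7.

7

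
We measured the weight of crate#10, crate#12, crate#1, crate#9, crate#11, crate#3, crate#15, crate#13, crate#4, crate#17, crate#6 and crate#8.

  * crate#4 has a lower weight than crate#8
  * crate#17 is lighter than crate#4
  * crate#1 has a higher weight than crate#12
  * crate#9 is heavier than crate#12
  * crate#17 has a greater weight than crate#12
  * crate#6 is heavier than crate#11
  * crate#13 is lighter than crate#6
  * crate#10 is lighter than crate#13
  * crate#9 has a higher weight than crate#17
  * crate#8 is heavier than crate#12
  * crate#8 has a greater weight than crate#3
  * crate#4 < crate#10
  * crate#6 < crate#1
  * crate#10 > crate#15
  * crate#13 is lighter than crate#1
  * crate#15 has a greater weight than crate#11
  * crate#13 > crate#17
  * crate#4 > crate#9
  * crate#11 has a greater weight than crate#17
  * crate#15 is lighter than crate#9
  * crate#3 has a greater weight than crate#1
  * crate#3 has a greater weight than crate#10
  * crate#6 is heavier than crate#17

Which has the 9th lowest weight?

Chaining the given pairs: crate#12 < crate#17 < crate#11 < crate#15 < crate#9 < crate#4 < crate#10 < crate#13 < crate#6 < crate#1 < crate#3 < crate#8.
The 9th smallest is crate#6.

crate#6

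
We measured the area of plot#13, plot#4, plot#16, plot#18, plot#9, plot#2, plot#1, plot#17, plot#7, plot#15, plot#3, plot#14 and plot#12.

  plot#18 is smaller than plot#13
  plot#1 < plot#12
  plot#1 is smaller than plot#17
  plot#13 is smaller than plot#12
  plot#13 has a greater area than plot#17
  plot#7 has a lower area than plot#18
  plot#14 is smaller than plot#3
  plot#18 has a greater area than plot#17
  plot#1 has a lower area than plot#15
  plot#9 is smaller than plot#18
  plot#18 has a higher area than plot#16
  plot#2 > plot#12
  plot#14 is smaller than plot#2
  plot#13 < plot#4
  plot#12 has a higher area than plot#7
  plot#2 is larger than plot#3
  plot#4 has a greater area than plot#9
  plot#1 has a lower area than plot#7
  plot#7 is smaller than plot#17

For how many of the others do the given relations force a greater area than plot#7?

The elements the relations force above plot#7 are plot#17, plot#18, plot#13, plot#12, plot#4, plot#2 — no chain reaches any other.
That is 6.

6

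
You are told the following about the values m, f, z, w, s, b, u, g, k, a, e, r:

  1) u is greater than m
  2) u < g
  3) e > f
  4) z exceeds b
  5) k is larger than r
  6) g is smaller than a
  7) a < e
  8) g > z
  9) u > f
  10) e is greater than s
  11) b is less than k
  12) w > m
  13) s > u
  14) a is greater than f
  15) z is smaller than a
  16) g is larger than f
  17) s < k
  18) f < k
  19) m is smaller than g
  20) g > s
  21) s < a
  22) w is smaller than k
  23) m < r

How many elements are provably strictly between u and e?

3

Chaining upward from u reaches: s, k, g, a.
Chaining downward from e reaches: m, f, b, s, z, g, a.
Strictly between u and e are those in both lists: s, g, a — 3 elements.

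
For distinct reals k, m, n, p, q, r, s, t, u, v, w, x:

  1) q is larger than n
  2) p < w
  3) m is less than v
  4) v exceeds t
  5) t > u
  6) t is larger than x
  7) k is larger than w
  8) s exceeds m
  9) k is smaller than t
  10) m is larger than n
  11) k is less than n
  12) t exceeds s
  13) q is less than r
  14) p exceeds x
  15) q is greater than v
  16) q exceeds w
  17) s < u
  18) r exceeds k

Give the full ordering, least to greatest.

x < p < w < k < n < m < s < u < t < v < q < r

Each adjacent pair is fixed by a given relation: x < p; p < w; w < k; k < n; n < m; m < s; s < u; u < t; t < v; v < q; q < r. Chaining them end to end gives the full order.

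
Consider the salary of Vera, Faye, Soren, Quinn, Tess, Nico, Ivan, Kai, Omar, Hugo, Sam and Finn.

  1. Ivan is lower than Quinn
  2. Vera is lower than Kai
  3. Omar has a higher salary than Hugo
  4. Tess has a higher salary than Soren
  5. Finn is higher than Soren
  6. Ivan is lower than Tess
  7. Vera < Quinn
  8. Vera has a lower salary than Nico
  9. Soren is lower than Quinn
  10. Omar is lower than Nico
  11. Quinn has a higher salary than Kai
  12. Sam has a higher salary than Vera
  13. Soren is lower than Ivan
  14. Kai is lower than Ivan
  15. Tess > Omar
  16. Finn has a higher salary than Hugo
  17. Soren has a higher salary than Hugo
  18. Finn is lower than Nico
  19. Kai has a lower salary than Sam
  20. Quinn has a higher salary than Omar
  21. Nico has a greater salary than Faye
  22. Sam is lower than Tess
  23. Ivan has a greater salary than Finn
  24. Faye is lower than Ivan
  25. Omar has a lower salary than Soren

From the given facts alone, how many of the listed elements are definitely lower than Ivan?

7

The elements the relations force below Ivan are Faye, Hugo, Omar, Vera, Kai, Soren, Finn — no chain reaches any other.
That is 7.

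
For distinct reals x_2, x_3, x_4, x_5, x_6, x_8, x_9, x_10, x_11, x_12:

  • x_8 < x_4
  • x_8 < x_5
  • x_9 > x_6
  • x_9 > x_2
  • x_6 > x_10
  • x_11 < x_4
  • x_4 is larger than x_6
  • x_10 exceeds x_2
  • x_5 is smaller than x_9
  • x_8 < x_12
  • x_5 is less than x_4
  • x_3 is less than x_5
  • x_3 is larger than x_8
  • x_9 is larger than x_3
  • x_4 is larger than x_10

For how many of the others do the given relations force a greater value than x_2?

Directly above x_2: x_10, x_9.
One step further: x_6, x_4 (4 so far).
No other element is forced above x_2 by the given relations, so the count is 4.

4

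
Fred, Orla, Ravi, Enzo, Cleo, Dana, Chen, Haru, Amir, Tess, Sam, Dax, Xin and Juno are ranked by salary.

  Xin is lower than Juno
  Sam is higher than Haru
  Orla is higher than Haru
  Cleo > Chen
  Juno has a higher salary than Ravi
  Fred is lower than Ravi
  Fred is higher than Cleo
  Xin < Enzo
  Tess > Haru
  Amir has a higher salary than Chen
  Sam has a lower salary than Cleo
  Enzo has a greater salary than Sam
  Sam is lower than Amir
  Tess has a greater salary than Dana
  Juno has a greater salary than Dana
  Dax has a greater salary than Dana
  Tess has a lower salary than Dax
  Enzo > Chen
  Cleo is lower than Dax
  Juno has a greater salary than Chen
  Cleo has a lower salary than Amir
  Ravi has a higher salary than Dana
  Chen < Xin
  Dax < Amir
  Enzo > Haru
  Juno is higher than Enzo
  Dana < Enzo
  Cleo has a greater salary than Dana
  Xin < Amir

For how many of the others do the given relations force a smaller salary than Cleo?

The elements the relations force below Cleo are Dana, Haru, Chen, Sam — no chain reaches any other.
That is 4.

4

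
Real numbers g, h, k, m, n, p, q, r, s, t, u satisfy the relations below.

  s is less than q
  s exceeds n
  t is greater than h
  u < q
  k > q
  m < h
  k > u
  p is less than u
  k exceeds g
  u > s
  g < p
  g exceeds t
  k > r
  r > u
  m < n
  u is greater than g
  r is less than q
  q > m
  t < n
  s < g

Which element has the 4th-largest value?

u

Piecing the relations together gives one ordering: m < h < t < n < s < g < p < u < r < q < k.
The 4th largest is u.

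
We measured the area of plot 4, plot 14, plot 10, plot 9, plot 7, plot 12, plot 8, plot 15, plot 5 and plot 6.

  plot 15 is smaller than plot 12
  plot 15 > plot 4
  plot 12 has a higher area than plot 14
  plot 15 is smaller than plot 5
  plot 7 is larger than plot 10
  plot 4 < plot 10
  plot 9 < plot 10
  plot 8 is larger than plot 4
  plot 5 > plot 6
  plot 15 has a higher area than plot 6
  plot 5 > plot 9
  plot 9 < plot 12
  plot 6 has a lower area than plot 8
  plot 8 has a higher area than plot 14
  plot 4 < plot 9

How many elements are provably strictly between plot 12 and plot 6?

1

Chaining upward from plot 6 reaches: plot 15, plot 8, plot 5.
Chaining downward from plot 12 reaches: plot 4, plot 9, plot 15, plot 14.
Strictly between plot 6 and plot 12 are those in both lists: plot 15 — 1 element.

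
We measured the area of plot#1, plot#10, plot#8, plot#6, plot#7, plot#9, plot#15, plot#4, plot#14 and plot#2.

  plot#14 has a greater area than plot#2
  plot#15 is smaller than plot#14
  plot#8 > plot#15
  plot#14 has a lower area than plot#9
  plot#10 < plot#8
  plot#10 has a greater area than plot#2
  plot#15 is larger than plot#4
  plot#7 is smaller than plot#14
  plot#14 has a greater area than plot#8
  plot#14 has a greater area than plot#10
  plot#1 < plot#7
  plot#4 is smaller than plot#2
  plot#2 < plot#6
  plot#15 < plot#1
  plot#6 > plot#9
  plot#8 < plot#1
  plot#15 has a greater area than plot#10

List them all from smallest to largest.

plot#4 < plot#2 < plot#10 < plot#15 < plot#8 < plot#1 < plot#7 < plot#14 < plot#9 < plot#6

The consecutive links are each given: plot#4 < plot#2; plot#2 < plot#10; plot#10 < plot#15; plot#15 < plot#8; plot#8 < plot#1; plot#1 < plot#7; plot#7 < plot#14; plot#14 < plot#9; plot#9 < plot#6.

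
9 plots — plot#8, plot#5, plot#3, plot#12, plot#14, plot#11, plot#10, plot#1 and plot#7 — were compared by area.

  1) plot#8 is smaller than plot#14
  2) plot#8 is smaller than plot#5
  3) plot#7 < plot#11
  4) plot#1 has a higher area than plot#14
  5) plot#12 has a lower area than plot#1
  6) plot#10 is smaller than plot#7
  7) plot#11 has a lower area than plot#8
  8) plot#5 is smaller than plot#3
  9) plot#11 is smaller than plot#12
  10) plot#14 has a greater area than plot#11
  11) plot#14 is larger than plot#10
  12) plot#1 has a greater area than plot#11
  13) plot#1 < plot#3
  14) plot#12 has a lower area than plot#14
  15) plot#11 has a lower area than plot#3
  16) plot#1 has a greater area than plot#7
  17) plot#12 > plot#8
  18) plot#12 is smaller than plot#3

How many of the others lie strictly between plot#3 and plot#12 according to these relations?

2

The relations place plot#12 below plot#3. An element lies strictly between them when it is forced above plot#12 and also forced below plot#3.
Above plot#12: {plot#14, plot#1}. Below plot#3: {plot#10, plot#7, plot#11, plot#8, plot#14, plot#5, plot#1}.
Intersection: {plot#14, plot#1} — 2.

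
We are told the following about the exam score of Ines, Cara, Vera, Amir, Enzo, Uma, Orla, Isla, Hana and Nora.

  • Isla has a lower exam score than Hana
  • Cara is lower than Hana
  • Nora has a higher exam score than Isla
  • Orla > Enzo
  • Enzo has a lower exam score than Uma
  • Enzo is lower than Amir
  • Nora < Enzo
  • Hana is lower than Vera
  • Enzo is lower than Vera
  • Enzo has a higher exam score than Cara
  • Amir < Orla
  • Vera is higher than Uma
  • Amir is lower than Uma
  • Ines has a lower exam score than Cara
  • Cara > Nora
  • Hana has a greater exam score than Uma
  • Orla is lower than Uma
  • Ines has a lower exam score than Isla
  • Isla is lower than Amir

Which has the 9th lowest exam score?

Hana

The consecutive relations fix a unique order: Ines < Isla < Nora < Cara < Enzo < Amir < Orla < Uma < Hana < Vera.
Counting 9 from the smallest end gives Hana.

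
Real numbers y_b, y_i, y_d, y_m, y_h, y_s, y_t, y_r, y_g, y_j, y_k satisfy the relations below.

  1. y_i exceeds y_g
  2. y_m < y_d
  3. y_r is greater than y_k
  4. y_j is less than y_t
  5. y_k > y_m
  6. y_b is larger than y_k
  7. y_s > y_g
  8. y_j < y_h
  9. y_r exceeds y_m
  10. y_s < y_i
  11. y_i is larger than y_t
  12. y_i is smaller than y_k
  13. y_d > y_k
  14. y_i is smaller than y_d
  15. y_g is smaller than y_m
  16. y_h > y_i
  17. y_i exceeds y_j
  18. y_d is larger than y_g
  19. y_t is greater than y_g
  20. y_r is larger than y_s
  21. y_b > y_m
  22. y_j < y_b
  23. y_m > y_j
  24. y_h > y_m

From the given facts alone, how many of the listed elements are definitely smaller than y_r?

The elements the relations force below y_r are y_g, y_j, y_m, y_t, y_s, y_i, y_k — no chain reaches any other.
That is 7.

7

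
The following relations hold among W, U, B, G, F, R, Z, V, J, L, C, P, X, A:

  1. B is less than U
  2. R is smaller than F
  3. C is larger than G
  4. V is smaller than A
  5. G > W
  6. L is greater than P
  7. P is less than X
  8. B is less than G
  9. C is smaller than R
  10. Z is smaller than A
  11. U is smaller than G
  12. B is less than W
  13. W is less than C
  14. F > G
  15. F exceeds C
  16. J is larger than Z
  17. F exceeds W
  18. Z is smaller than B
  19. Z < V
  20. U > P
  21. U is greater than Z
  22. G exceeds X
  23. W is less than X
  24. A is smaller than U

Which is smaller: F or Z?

Z < V and V < A give Z < A.
Then A < U extends the chain to U.
Then U < G extends the chain to G.
With G < C: Z < V < A < U < G < C.
With C < R: Z < V < A < U < G < C < R.
With R < F: Z < V < A < U < G < C < R < F.
So Z < F; Z is the smaller of the two.

Z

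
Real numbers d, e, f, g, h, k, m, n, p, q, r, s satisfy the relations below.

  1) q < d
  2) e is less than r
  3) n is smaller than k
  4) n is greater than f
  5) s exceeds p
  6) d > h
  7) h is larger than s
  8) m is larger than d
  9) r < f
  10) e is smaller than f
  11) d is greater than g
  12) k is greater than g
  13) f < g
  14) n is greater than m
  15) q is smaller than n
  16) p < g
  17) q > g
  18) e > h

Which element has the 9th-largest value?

e

Chaining the given pairs: p < s < h < e < r < f < g < q < d < m < n < k.
Counting 9 from the largest end gives e.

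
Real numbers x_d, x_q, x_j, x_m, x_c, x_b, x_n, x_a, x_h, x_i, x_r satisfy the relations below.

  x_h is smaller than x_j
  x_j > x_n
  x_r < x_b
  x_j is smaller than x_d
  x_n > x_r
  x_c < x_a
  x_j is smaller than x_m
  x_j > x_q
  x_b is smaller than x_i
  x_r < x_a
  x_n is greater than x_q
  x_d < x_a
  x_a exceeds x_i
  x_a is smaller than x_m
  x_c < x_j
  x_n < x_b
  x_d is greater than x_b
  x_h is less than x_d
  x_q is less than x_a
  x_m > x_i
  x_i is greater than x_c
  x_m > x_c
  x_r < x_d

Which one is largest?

x_m

x_h is not greatest since x_h < x_j; x_q is not greatest since x_q < x_n; x_r is not greatest since x_r < x_d; x_n is not greatest since x_n < x_b; x_c is not greatest since x_c < x_a; x_j is not greatest since x_j < x_d; x_b is not greatest since x_b < x_i; x_d is not greatest since x_d < x_a; x_i is not greatest since x_i < x_a; x_a is not greatest since x_a < x_m.
Only x_m has nothing above it, so x_m is the largest.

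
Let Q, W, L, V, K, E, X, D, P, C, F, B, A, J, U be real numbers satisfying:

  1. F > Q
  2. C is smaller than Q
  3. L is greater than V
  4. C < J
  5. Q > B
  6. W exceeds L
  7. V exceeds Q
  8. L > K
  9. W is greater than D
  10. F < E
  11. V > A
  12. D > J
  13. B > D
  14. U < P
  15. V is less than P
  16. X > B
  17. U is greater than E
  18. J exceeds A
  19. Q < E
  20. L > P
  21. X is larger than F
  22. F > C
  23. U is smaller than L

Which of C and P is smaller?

C

C < J and J < D give C < D.
Then D < B extends the chain to B.
With B < Q: C < J < D < B < Q.
Then Q < F extends the chain to F.
With F < E: C < J < D < B < Q < F < E.
With E < U: C < J < D < B < Q < F < E < U.
With U < P: C < J < D < B < Q < F < E < U < P.
So C < P; C is the smaller of the two.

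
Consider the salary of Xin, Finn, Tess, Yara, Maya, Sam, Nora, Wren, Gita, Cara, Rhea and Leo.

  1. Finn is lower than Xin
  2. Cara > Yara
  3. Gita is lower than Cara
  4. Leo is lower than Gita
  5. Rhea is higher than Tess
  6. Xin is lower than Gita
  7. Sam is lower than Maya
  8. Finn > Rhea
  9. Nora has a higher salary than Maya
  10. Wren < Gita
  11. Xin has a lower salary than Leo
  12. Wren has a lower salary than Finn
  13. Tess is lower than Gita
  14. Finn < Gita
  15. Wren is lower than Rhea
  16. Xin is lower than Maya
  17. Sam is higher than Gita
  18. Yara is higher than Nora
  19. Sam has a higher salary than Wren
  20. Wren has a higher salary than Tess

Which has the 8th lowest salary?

Sam

The consecutive relations fix a unique order: Tess < Wren < Rhea < Finn < Xin < Leo < Gita < Sam < Maya < Nora < Yara < Cara.
Counting 8 from the smallest end gives Sam.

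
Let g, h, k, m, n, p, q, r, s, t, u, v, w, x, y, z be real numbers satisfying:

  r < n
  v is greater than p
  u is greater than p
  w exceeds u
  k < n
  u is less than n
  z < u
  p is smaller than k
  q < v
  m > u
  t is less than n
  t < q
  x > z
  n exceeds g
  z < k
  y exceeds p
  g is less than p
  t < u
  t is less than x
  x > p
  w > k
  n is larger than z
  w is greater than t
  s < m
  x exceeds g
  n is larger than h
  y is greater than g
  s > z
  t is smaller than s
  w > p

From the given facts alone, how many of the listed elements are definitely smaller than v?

4

Directly below v: p, q.
One step further: g, t (4 so far).
Nothing else is reachable below v; 4 in all.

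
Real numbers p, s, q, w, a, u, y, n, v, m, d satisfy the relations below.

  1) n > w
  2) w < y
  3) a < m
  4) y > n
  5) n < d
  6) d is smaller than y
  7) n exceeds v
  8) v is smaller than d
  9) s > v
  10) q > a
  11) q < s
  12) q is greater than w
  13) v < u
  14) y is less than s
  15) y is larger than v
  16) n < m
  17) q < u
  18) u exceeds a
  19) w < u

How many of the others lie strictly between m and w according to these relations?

1

The relations place w below m. An element lies strictly between them when it is forced above w and also forced below m.
Above w: {n, q, u, d, y, s}. Below m: {v, n, a}.
Intersection: {n} — 1.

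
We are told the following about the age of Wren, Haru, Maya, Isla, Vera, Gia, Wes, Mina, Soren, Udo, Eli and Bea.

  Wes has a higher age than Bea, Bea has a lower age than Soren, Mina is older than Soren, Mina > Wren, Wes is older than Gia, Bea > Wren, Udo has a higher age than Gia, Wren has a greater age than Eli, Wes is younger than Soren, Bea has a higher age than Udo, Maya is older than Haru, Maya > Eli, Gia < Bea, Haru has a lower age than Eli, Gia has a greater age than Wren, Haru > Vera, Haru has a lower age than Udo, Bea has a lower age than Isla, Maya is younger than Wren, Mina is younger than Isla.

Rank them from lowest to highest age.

Vera < Haru < Eli < Maya < Wren < Gia < Udo < Bea < Wes < Soren < Mina < Isla

Each adjacent pair is fixed by a given relation: Vera < Haru; Haru < Eli; Eli < Maya; Maya < Wren; Wren < Gia; Gia < Udo; Udo < Bea; Bea < Wes; Wes < Soren; Soren < Mina; Mina < Isla. Chaining them end to end gives the full order.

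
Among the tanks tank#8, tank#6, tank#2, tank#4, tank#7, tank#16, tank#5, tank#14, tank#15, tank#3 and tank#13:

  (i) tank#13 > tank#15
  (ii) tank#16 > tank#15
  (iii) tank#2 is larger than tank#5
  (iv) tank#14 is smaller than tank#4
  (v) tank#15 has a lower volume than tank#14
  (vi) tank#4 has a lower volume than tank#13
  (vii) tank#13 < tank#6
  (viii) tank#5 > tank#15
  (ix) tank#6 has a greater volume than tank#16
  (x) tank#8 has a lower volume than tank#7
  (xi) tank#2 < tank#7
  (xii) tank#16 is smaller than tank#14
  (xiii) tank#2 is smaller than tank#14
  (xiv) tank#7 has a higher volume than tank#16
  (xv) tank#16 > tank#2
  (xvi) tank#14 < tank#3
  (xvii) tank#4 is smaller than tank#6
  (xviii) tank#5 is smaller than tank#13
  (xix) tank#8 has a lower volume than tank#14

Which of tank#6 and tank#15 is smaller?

tank#15

Chaining the given relations: tank#15 < tank#5 < tank#2 < tank#16 < tank#14 < tank#4 < tank#13 < tank#6.
So tank#15 < tank#6; tank#15 is the smaller of the two.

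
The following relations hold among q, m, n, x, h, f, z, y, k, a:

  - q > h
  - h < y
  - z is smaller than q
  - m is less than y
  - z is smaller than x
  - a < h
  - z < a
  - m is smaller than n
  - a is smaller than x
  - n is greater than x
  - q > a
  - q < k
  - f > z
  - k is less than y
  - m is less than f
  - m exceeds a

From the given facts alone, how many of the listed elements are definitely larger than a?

From a the given relations immediately reach m, h, q, x.
From those, f, k, y, n — 8 in total.
Nothing else is reachable above a; 8 in all.

8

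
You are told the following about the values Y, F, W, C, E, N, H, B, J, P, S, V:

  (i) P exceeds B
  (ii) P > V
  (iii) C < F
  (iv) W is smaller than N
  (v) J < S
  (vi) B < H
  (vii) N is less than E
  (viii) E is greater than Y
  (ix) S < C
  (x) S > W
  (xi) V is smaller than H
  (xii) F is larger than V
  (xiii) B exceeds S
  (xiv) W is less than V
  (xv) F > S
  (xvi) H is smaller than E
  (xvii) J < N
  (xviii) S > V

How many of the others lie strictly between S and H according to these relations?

1

The relations place S below H. An element lies strictly between them when it is forced above S and also forced below H.
Above S: {B, P, C, F, E}. Below H: {J, W, V, B}.
Intersection: {B} — 1.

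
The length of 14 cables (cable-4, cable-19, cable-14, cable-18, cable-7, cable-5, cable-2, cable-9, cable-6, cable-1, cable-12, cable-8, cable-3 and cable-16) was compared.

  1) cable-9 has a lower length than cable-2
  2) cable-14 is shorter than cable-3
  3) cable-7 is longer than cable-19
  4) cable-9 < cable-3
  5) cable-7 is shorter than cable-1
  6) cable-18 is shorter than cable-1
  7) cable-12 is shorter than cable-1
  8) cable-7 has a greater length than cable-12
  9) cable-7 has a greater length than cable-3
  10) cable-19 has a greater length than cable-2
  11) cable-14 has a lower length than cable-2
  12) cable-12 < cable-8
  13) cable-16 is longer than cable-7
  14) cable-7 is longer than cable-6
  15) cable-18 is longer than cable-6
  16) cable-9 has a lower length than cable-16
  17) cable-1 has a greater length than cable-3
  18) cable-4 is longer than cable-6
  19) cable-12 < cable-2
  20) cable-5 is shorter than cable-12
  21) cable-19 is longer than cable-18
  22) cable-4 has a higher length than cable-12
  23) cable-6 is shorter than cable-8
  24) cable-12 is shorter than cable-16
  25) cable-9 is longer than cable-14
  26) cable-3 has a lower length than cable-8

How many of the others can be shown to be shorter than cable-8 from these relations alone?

From cable-8 the given relations immediately reach cable-6, cable-12, cable-3.
From those, cable-5, cable-14, cable-9 — 6 in total.
Nothing else is reachable below cable-8; 6 in all.

6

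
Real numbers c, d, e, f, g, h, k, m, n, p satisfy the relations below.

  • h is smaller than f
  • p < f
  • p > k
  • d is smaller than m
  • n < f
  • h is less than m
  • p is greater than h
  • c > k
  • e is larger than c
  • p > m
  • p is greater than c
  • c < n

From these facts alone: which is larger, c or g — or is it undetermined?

Following every chain through c: above c we get n, e, p, f; below c we get k.
g is not reached, and no chain runs the other way from g to c.
So the given relations leave the order of c and g undetermined.

undetermined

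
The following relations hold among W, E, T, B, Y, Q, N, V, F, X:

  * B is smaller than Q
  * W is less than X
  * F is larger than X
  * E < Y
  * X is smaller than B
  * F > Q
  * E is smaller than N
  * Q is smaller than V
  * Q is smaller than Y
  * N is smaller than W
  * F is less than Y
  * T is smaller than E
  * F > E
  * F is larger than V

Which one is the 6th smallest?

The consecutive relations fix a unique order: T < E < N < W < X < B < Q < V < F < Y.
Counting 6 from the smallest end gives B.

B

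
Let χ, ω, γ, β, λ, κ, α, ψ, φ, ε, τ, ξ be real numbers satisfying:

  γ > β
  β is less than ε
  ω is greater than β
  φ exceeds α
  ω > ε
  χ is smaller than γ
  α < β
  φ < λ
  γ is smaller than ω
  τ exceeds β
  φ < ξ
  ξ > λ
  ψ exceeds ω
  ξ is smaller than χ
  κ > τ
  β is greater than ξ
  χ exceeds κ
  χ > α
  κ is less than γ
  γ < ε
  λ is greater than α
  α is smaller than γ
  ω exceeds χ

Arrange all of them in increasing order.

α < φ < λ < ξ < β < τ < κ < χ < γ < ε < ω < ψ

Each adjacent pair is fixed by a given relation: α < φ; φ < λ; λ < ξ; ξ < β; β < τ; τ < κ; κ < χ; χ < γ; γ < ε; ε < ω; ω < ψ. Chaining them end to end gives the full order.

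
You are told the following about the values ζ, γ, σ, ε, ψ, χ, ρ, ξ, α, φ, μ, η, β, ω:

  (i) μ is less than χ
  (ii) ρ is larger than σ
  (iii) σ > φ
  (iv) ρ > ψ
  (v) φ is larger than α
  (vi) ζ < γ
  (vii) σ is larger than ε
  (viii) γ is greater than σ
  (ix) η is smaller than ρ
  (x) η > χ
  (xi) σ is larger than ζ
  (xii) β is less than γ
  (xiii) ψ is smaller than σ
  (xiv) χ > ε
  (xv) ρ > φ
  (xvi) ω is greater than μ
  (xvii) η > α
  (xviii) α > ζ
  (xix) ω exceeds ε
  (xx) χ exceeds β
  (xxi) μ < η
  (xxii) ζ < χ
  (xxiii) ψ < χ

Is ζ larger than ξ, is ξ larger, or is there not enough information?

undetermined

Following every chain through ζ: above ζ we get α, φ, χ, σ, γ, η, ρ.
ξ is not reached, and no chain runs the other way from ξ to ζ.
So the given relations leave the order of ζ and ξ undetermined.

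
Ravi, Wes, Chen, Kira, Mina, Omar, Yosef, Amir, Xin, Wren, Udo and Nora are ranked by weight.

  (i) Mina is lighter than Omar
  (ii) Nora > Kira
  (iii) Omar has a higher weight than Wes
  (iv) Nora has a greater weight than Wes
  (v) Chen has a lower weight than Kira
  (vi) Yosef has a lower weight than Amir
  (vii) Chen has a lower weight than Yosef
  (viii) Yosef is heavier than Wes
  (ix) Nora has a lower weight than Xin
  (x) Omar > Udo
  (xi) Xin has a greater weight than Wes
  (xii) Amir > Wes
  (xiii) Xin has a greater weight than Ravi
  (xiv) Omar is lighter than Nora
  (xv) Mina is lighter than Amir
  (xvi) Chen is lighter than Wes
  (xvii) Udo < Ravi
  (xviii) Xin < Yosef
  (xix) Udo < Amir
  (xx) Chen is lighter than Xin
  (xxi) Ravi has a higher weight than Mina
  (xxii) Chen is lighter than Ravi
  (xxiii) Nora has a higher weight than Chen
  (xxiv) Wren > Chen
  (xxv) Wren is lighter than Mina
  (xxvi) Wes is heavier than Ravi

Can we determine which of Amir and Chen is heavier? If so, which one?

Following the relations from Chen: Chen < Wren < Mina < Ravi < Wes < Omar < Nora < Xin < Yosef < Amir.
So Amir is heavier.

Amir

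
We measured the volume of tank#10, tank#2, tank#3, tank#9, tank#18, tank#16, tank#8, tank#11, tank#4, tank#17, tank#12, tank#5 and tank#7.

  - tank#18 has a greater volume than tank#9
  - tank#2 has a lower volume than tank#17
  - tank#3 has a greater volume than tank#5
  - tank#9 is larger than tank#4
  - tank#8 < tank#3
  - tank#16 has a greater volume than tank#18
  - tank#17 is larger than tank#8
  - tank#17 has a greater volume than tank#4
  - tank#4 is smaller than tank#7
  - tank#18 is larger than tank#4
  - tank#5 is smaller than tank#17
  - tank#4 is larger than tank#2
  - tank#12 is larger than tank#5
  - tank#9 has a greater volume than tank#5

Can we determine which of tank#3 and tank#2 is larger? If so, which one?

undetermined

Following every chain through tank#2: above tank#2 we get tank#4, tank#9, tank#18, tank#16, tank#17, tank#7.
tank#3 is not reached, and no chain runs the other way from tank#3 to tank#2.
So the given relations leave the order of tank#2 and tank#3 undetermined.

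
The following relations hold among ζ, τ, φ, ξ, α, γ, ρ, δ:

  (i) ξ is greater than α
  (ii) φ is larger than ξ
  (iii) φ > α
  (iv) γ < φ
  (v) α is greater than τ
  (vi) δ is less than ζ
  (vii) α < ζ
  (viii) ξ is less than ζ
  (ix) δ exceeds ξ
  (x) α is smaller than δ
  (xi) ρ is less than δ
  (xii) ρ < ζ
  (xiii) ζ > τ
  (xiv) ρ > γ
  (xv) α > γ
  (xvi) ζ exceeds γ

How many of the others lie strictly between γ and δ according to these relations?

Chaining upward from γ reaches: ρ, α, ξ, ζ, φ.
Chaining downward from δ reaches: τ, ρ, α, ξ.
Strictly between γ and δ are those in both lists: ρ, α, ξ — 3 elements.

3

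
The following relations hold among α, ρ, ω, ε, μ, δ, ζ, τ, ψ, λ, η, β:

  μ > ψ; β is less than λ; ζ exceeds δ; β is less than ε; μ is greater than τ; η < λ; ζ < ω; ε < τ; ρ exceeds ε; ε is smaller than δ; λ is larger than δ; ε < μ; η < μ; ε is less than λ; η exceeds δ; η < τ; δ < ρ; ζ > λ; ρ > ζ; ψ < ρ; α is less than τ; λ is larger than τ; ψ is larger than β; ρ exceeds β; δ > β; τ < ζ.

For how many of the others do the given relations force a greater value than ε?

Directly above ε: δ, τ, μ, λ, ρ.
One step further: η, ζ (7 so far).
One step further: ω (8 so far).
No other element is forced above ε by the given relations, so the count is 8.

8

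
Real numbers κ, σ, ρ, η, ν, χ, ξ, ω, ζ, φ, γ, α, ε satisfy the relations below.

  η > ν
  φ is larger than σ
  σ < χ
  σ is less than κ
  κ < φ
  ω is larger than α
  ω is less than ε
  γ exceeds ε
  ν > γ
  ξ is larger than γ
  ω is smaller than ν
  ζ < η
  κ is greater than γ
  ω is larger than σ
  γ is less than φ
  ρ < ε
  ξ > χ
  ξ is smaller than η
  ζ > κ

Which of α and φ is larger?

φ

Following the relations from α: α < ω < ε < γ < κ < φ.
So α < φ; φ is the larger of the two.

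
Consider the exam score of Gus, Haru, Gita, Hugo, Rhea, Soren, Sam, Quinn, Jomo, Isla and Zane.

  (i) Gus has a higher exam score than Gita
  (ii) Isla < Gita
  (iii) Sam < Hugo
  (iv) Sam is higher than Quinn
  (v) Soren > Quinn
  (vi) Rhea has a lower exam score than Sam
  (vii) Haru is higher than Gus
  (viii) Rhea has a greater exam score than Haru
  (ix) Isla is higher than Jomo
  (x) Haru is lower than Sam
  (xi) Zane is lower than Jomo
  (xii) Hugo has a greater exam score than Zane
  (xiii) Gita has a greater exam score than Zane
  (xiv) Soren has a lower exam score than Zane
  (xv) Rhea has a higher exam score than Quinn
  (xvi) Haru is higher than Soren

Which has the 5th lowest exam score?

The consecutive relations fix a unique order: Quinn < Soren < Zane < Jomo < Isla < Gita < Gus < Haru < Rhea < Sam < Hugo.
The 5th smallest is Isla.

Isla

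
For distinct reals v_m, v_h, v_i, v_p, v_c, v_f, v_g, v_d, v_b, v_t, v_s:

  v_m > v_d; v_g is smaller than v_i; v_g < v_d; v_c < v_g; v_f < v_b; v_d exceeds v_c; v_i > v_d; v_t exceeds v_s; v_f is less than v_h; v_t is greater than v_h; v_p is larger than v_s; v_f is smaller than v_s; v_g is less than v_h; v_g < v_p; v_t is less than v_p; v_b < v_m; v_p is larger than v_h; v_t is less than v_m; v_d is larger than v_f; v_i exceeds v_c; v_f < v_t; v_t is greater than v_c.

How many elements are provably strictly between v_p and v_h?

The relations place v_h below v_p. An element lies strictly between them when it is forced above v_h and also forced below v_p.
Above v_h: {v_t, v_m}. Below v_p: {v_f, v_c, v_g, v_s, v_t}.
Intersection: {v_t} — 1.

1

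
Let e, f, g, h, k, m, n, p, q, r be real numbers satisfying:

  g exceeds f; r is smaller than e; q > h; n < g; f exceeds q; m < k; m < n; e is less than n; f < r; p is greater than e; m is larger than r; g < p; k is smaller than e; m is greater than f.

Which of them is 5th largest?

k

The consecutive relations fix a unique order: h < q < f < r < m < k < e < n < g < p.
The 5th largest is k.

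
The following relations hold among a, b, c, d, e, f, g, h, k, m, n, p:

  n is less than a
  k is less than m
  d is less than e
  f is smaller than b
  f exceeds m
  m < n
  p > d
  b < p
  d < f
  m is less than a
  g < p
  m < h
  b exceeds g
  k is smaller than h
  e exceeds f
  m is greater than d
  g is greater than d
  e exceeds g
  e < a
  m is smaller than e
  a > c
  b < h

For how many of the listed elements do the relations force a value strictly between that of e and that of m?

1

Chaining upward from m reaches: n, f, b, p, h, a.
Chaining downward from e reaches: k, d, g, f.
Strictly between m and e are those in both lists: f — 1 element.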